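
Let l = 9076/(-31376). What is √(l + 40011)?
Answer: √615448113415/3922 ≈ 200.03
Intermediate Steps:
l = -2269/7844 (l = 9076*(-1/31376) = -2269/7844 ≈ -0.28927)
√(l + 40011) = √(-2269/7844 + 40011) = √(313844015/7844) = √615448113415/3922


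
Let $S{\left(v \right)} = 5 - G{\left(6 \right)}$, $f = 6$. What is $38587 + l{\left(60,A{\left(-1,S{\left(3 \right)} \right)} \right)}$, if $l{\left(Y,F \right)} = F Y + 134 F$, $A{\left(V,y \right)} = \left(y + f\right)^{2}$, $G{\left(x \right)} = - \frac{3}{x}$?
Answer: $\frac{128487}{2} \approx 64244.0$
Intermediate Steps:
$S{\left(v \right)} = \frac{11}{2}$ ($S{\left(v \right)} = 5 - - \frac{3}{6} = 5 - \left(-3\right) \frac{1}{6} = 5 - - \frac{1}{2} = 5 + \frac{1}{2} = \frac{11}{2}$)
$A{\left(V,y \right)} = \left(6 + y\right)^{2}$ ($A{\left(V,y \right)} = \left(y + 6\right)^{2} = \left(6 + y\right)^{2}$)
$l{\left(Y,F \right)} = 134 F + F Y$
$38587 + l{\left(60,A{\left(-1,S{\left(3 \right)} \right)} \right)} = 38587 + \left(6 + \frac{11}{2}\right)^{2} \left(134 + 60\right) = 38587 + \left(\frac{23}{2}\right)^{2} \cdot 194 = 38587 + \frac{529}{4} \cdot 194 = 38587 + \frac{51313}{2} = \frac{128487}{2}$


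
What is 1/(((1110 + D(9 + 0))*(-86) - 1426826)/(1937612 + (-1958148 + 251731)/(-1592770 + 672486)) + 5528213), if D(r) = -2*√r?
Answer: 356631005645/1971531881517645849 ≈ 1.8089e-7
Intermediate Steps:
1/(((1110 + D(9 + 0))*(-86) - 1426826)/(1937612 + (-1958148 + 251731)/(-1592770 + 672486)) + 5528213) = 1/(((1110 - 2*√(9 + 0))*(-86) - 1426826)/(1937612 + (-1958148 + 251731)/(-1592770 + 672486)) + 5528213) = 1/(((1110 - 2*√9)*(-86) - 1426826)/(1937612 - 1706417/(-920284)) + 5528213) = 1/(((1110 - 2*3)*(-86) - 1426826)/(1937612 - 1706417*(-1/920284)) + 5528213) = 1/(((1110 - 6)*(-86) - 1426826)/(1937612 + 1706417/920284) + 5528213) = 1/((1104*(-86) - 1426826)/(1783155028225/920284) + 5528213) = 1/((-94944 - 1426826)*(920284/1783155028225) + 5528213) = 1/(-1521770*920284/1783155028225 + 5528213) = 1/(-280092116536/356631005645 + 5528213) = 1/(1971531881517645849/356631005645) = 356631005645/1971531881517645849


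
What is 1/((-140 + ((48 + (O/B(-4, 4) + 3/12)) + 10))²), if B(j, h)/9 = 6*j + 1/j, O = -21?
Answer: 1354896/9033552025 ≈ 0.00014998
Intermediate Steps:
B(j, h) = 9/j + 54*j (B(j, h) = 9*(6*j + 1/j) = 9*(1/j + 6*j) = 9/j + 54*j)
1/((-140 + ((48 + (O/B(-4, 4) + 3/12)) + 10))²) = 1/((-140 + ((48 + (-21/(9/(-4) + 54*(-4)) + 3/12)) + 10))²) = 1/((-140 + ((48 + (-21/(9*(-¼) - 216) + 3*(1/12))) + 10))²) = 1/((-140 + ((48 + (-21/(-9/4 - 216) + ¼)) + 10))²) = 1/((-140 + ((48 + (-21/(-873/4) + ¼)) + 10))²) = 1/((-140 + ((48 + (-21*(-4/873) + ¼)) + 10))²) = 1/((-140 + ((48 + (28/291 + ¼)) + 10))²) = 1/((-140 + ((48 + 403/1164) + 10))²) = 1/((-140 + (56275/1164 + 10))²) = 1/((-140 + 67915/1164)²) = 1/((-95045/1164)²) = 1/(9033552025/1354896) = 1354896/9033552025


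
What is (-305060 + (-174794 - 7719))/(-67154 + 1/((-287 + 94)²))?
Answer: 18161606677/2501419345 ≈ 7.2605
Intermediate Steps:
(-305060 + (-174794 - 7719))/(-67154 + 1/((-287 + 94)²)) = (-305060 - 182513)/(-67154 + 1/((-193)²)) = -487573/(-67154 + 1/37249) = -487573/(-2501419345/37249) = -487573*(-37249/2501419345) = 18161606677/2501419345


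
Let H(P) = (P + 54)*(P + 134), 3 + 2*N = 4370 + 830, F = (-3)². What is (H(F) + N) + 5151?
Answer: 33517/2 ≈ 16759.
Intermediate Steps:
F = 9
N = 5197/2 (N = -3/2 + (4370 + 830)/2 = -3/2 + (½)*5200 = -3/2 + 2600 = 5197/2 ≈ 2598.5)
H(P) = (54 + P)*(134 + P)
(H(F) + N) + 5151 = ((7236 + 9² + 188*9) + 5197/2) + 5151 = ((7236 + 81 + 1692) + 5197/2) + 5151 = (9009 + 5197/2) + 5151 = 23215/2 + 5151 = 33517/2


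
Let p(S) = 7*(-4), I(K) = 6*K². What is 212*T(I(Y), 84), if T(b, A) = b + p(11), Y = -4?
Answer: 14416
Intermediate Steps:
p(S) = -28
T(b, A) = -28 + b (T(b, A) = b - 28 = -28 + b)
212*T(I(Y), 84) = 212*(-28 + 6*(-4)²) = 212*(-28 + 6*16) = 212*(-28 + 96) = 212*68 = 14416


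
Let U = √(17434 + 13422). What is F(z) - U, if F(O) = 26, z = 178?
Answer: 26 - 2*√7714 ≈ -149.66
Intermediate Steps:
U = 2*√7714 (U = √30856 = 2*√7714 ≈ 175.66)
F(z) - U = 26 - 2*√7714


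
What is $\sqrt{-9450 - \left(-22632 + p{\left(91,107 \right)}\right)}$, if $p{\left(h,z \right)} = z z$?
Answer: $\sqrt{1733} \approx 41.629$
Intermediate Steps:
$p{\left(h,z \right)} = z^{2}$
$\sqrt{-9450 - \left(-22632 + p{\left(91,107 \right)}\right)} = \sqrt{-9450 + \left(22632 - 107^{2}\right)} = \sqrt{-9450 + \left(22632 - 11449\right)} = \sqrt{-9450 + 11183} = \sqrt{1733}$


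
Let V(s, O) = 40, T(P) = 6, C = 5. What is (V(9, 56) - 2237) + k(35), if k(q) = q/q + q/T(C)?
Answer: -13141/6 ≈ -2190.2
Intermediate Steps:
k(q) = 1 + q/6 (k(q) = q/q + q/6 = 1 + q*(1/6) = 1 + q/6)
(V(9, 56) - 2237) + k(35) = (40 - 2237) + (1 + (1/6)*35) = -2197 + (1 + 35/6) = -2197 + 41/6 = -13141/6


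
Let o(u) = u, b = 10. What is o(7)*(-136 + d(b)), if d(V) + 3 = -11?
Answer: -1050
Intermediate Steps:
d(V) = -14 (d(V) = -3 - 11 = -14)
o(7)*(-136 + d(b)) = 7*(-136 - 14) = 7*(-150) = -1050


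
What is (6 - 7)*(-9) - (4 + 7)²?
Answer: -112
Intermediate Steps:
(6 - 7)*(-9) - (4 + 7)² = -1*(-9) - 1*11² = 9 - 1*121 = 9 - 121 = -112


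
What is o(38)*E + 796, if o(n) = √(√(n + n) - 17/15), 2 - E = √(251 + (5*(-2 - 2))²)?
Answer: 796 + √(-255 + 450*√19)*(2/15 - √651/15) ≈ 731.24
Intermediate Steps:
E = 2 - √651 (E = 2 - √(251 + (5*(-2 - 2))²) = 2 - √(251 + (5*(-4))²) = 2 - √(251 + (-20)²) = 2 - √(251 + 400) = 2 - √651 ≈ -23.515)
o(n) = √(-17/15 + √2*√n) (o(n) = √(√(2*n) - 17*1/15) = √(√2*√n - 17/15) = √(-17/15 + √2*√n))
o(38)*E + 796 = (√(-255 + 225*√2*√38)/15)*(2 - √651) + 796 = (√(-255 + 450*√19)/15)*(2 - √651) + 796 = √(-255 + 450*√19)*(2 - √651)/15 + 796 = 796 + √(-255 + 450*√19)*(2 - √651)/15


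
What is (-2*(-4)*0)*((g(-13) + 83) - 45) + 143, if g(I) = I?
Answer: 143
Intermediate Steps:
(-2*(-4)*0)*((g(-13) + 83) - 45) + 143 = (-2*(-4)*0)*((-13 + 83) - 45) + 143 = (8*0)*(70 - 45) + 143 = 0*25 + 143 = 0 + 143 = 143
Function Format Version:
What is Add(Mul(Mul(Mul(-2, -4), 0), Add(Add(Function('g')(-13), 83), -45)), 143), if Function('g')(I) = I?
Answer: 143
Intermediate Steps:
Add(Mul(Mul(Mul(-2, -4), 0), Add(Add(Function('g')(-13), 83), -45)), 143) = Add(Mul(Mul(Mul(-2, -4), 0), Add(Add(-13, 83), -45)), 143) = Add(Mul(Mul(8, 0), Add(70, -45)), 143) = Add(Mul(0, 25), 143) = Add(0, 143) = 143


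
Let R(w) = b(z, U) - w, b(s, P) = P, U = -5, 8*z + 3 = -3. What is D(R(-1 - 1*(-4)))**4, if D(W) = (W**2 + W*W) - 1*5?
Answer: 228886641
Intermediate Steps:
z = -3/4 (z = -3/8 + (1/8)*(-3) = -3/8 - 3/8 = -3/4 ≈ -0.75000)
R(w) = -5 - w
D(W) = -5 + 2*W**2 (D(W) = (W**2 + W**2) - 5 = 2*W**2 - 5 = -5 + 2*W**2)
D(R(-1 - 1*(-4)))**4 = (-5 + 2*(-5 - (-1 - 1*(-4)))**2)**4 = (-5 + 2*(-5 - (-1 + 4))**2)**4 = (-5 + 2*(-5 - 1*3)**2)**4 = (-5 + 2*(-5 - 3)**2)**4 = (-5 + 2*(-8)**2)**4 = (-5 + 2*64)**4 = (-5 + 128)**4 = 123**4 = 228886641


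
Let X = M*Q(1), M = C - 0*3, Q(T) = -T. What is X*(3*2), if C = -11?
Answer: 66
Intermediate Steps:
M = -11 (M = -11 - 0*3 = -11 - 0 = -11 - 1*0 = -11 + 0 = -11)
X = 11 (X = -(-11) = -11*(-1) = 11)
X*(3*2) = 11*(3*2) = 11*6 = 66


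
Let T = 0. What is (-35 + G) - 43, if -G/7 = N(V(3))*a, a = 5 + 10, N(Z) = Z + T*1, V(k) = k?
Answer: -393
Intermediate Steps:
N(Z) = Z (N(Z) = Z + 0*1 = Z + 0 = Z)
a = 15
G = -315 (G = -21*15 = -7*45 = -315)
(-35 + G) - 43 = (-35 - 315) - 43 = -350 - 43 = -393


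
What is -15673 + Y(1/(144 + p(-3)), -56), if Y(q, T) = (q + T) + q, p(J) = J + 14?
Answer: -2437993/155 ≈ -15729.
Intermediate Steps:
p(J) = 14 + J
Y(q, T) = T + 2*q (Y(q, T) = (T + q) + q = T + 2*q)
-15673 + Y(1/(144 + p(-3)), -56) = -15673 + (-56 + 2/(144 + (14 - 3))) = -15673 + (-56 + 2/(144 + 11)) = -15673 + (-56 + 2/155) = -15673 - 8678/155 = -2437993/155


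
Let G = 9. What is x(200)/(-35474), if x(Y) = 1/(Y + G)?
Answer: -1/7414066 ≈ -1.3488e-7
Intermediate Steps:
x(Y) = 1/(9 + Y) (x(Y) = 1/(Y + 9) = 1/(9 + Y))
x(200)/(-35474) = 1/((9 + 200)*(-35474)) = -1/35474/209 = (1/209)*(-1/35474) = -1/7414066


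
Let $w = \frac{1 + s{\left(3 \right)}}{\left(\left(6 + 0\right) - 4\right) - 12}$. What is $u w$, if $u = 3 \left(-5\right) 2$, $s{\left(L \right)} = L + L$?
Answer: $21$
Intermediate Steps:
$s{\left(L \right)} = 2 L$
$w = - \frac{7}{10}$ ($w = \frac{1 + 2 \cdot 3}{\left(\left(6 + 0\right) - 4\right) - 12} = \frac{1 + 6}{\left(6 - 4\right) - 12} = \frac{7}{2 - 12} = \frac{7}{-10} = 7 \left(- \frac{1}{10}\right) = - \frac{7}{10} \approx -0.7$)
$u = -30$ ($u = \left(-15\right) 2 = -30$)
$u w = \left(-30\right) \left(- \frac{7}{10}\right) = 21$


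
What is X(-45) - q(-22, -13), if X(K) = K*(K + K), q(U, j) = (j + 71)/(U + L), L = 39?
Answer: 68792/17 ≈ 4046.6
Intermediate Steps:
q(U, j) = (71 + j)/(39 + U) (q(U, j) = (j + 71)/(U + 39) = (71 + j)/(39 + U))
X(K) = 2*K² (X(K) = K*(2*K) = 2*K²)
X(-45) - q(-22, -13) = 2*(-45)² - (71 - 13)/(39 - 22) = 2*2025 - 58/17 = 4050 - 58/17 = 68792/17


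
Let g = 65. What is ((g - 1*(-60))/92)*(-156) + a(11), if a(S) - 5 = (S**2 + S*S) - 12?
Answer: 530/23 ≈ 23.043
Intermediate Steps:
a(S) = -7 + 2*S**2 (a(S) = 5 + ((S**2 + S*S) - 12) = 5 + ((S**2 + S**2) - 12) = 5 + (2*S**2 - 12) = 5 + (-12 + 2*S**2) = -7 + 2*S**2)
((g - 1*(-60))/92)*(-156) + a(11) = ((65 - 1*(-60))/92)*(-156) + (-7 + 2*11**2) = ((65 + 60)*(1/92))*(-156) + (-7 + 2*121) = (125*(1/92))*(-156) + (-7 + 242) = (125/92)*(-156) + 235 = -4875/23 + 235 = 530/23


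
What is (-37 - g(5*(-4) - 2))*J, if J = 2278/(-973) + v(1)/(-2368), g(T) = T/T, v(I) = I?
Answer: 102510263/1152032 ≈ 88.982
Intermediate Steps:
g(T) = 1
J = -5395277/2304064 (J = 2278/(-973) + 1/(-2368) = 2278*(-1/973) + 1*(-1/2368) = -2278/973 - 1/2368 = -5395277/2304064 ≈ -2.3416)
(-37 - g(5*(-4) - 2))*J = (-37 - 1*1)*(-5395277/2304064) = (-37 - 1)*(-5395277/2304064) = -38*(-5395277/2304064) = 102510263/1152032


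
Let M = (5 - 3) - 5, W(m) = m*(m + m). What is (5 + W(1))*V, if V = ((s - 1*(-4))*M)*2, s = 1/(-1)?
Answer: -126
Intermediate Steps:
W(m) = 2*m**2 (W(m) = m*(2*m) = 2*m**2)
s = -1
M = -3 (M = 2 - 5 = -3)
V = -18 (V = ((-1 - 1*(-4))*(-3))*2 = ((-1 + 4)*(-3))*2 = (3*(-3))*2 = -9*2 = -18)
(5 + W(1))*V = (5 + 2*1**2)*(-18) = (5 + 2*1)*(-18) = (5 + 2)*(-18) = 7*(-18) = -126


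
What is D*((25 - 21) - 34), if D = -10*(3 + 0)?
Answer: 900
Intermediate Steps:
D = -30 (D = -10*3 = -30)
D*((25 - 21) - 34) = -30*((25 - 21) - 34) = -30*(4 - 34) = -30*(-30) = 900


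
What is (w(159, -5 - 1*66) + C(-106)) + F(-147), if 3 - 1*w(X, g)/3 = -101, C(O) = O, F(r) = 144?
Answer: 350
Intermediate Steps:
w(X, g) = 312 (w(X, g) = 9 - 3*(-101) = 9 + 303 = 312)
(w(159, -5 - 1*66) + C(-106)) + F(-147) = (312 - 106) + 144 = 206 + 144 = 350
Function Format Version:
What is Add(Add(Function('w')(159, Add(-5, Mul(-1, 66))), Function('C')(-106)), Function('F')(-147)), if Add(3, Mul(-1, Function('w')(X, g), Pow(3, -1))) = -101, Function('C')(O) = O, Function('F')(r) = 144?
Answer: 350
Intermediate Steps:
Function('w')(X, g) = 312 (Function('w')(X, g) = Add(9, Mul(-3, -101)) = Add(9, 303) = 312)
Add(Add(Function('w')(159, Add(-5, Mul(-1, 66))), Function('C')(-106)), Function('F')(-147)) = Add(Add(312, -106), 144) = Add(206, 144) = 350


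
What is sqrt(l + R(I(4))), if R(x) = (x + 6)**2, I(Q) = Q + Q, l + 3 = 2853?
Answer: sqrt(3046) ≈ 55.191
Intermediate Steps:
l = 2850 (l = -3 + 2853 = 2850)
I(Q) = 2*Q
R(x) = (6 + x)**2
sqrt(l + R(I(4))) = sqrt(2850 + (6 + 2*4)**2) = sqrt(2850 + (6 + 8)**2) = sqrt(2850 + 14**2) = sqrt(2850 + 196) = sqrt(3046)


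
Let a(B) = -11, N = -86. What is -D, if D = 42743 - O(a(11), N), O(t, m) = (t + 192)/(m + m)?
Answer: -7351977/172 ≈ -42744.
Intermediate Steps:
O(t, m) = (192 + t)/(2*m) (O(t, m) = (192 + t)/((2*m)) = (192 + t)*(1/(2*m)) = (192 + t)/(2*m))
D = 7351977/172 (D = 42743 - (192 - 11)/(2*(-86)) = 42743 - (-1)*181/(2*86) = 42743 - 1*(-181/172) = 42743 + 181/172 = 7351977/172 ≈ 42744.)
-D = -1*7351977/172 = -7351977/172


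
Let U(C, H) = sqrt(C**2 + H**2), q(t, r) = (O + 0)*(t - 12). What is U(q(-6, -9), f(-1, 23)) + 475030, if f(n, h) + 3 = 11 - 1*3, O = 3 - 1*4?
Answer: 475030 + sqrt(349) ≈ 4.7505e+5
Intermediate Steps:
O = -1 (O = 3 - 4 = -1)
f(n, h) = 5 (f(n, h) = -3 + (11 - 1*3) = -3 + (11 - 3) = -3 + 8 = 5)
q(t, r) = 12 - t (q(t, r) = (-1 + 0)*(t - 12) = -(-12 + t) = 12 - t)
U(q(-6, -9), f(-1, 23)) + 475030 = sqrt((12 - 1*(-6))**2 + 5**2) + 475030 = sqrt((12 + 6)**2 + 25) + 475030 = sqrt(18**2 + 25) + 475030 = sqrt(324 + 25) + 475030 = sqrt(349) + 475030 = 475030 + sqrt(349)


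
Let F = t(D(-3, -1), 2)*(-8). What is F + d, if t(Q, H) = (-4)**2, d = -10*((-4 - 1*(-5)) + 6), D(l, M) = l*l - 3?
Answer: -198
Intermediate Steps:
D(l, M) = -3 + l**2 (D(l, M) = l**2 - 3 = -3 + l**2)
d = -70 (d = -10*((-4 + 5) + 6) = -10*(1 + 6) = -10*7 = -70)
t(Q, H) = 16
F = -128 (F = 16*(-8) = -128)
F + d = -128 - 70 = -198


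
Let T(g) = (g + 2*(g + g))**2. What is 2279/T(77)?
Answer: 2279/148225 ≈ 0.015375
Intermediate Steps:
T(g) = 25*g**2 (T(g) = (g + 2*(2*g))**2 = (g + 4*g)**2 = (5*g)**2 = 25*g**2)
2279/T(77) = 2279/((25*77**2)) = 2279/((25*5929)) = 2279/148225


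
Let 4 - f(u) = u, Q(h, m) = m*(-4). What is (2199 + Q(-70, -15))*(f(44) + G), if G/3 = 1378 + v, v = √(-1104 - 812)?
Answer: 9248346 + 13554*I*√479 ≈ 9.2484e+6 + 2.9664e+5*I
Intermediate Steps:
v = 2*I*√479 (v = √(-1916) = 2*I*√479 ≈ 43.772*I)
Q(h, m) = -4*m
f(u) = 4 - u
G = 4134 + 6*I*√479 (G = 3*(1378 + 2*I*√479) = 4134 + 6*I*√479 ≈ 4134.0 + 131.32*I)
(2199 + Q(-70, -15))*(f(44) + G) = (2199 - 4*(-15))*((4 - 1*44) + (4134 + 6*I*√479)) = (2199 + 60)*((4 - 44) + (4134 + 6*I*√479)) = 2259*(-40 + (4134 + 6*I*√479)) = 2259*(4094 + 6*I*√479) = 9248346 + 13554*I*√479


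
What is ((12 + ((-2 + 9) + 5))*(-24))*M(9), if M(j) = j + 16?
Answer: -14400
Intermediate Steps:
M(j) = 16 + j
((12 + ((-2 + 9) + 5))*(-24))*M(9) = ((12 + ((-2 + 9) + 5))*(-24))*(16 + 9) = ((12 + (7 + 5))*(-24))*25 = ((12 + 12)*(-24))*25 = (24*(-24))*25 = -576*25 = -14400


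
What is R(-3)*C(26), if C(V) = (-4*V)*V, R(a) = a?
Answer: 8112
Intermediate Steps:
C(V) = -4*V²
R(-3)*C(26) = -(-12)*26² = -(-12)*676 = -3*(-2704) = 8112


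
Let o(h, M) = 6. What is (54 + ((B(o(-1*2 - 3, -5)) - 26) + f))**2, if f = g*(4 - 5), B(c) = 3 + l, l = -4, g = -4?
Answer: 961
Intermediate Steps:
B(c) = -1 (B(c) = 3 - 4 = -1)
f = 4 (f = -4*(4 - 5) = -4*(-1) = 4)
(54 + ((B(o(-1*2 - 3, -5)) - 26) + f))**2 = (54 + ((-1 - 26) + 4))**2 = (54 + (-27 + 4))**2 = (54 - 23)**2 = 31**2 = 961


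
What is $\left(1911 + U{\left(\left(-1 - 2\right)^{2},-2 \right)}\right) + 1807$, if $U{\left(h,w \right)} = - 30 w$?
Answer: $3778$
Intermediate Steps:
$\left(1911 + U{\left(\left(-1 - 2\right)^{2},-2 \right)}\right) + 1807 = \left(1911 - -60\right) + 1807 = \left(1911 + 60\right) + 1807 = 1971 + 1807 = 3778$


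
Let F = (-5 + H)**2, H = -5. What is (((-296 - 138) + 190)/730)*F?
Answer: -2440/73 ≈ -33.425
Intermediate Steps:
F = 100 (F = (-5 - 5)**2 = (-10)**2 = 100)
(((-296 - 138) + 190)/730)*F = (((-296 - 138) + 190)/730)*100 = ((-434 + 190)*(1/730))*100 = -244*1/730*100 = -122/365*100 = -2440/73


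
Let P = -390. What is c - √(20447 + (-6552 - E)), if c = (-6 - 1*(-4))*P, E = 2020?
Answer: 780 - 25*√19 ≈ 671.03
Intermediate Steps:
c = 780 (c = (-6 - 1*(-4))*(-390) = (-6 + 4)*(-390) = -2*(-390) = 780)
c - √(20447 + (-6552 - E)) = 780 - √(20447 + (-6552 - 1*2020)) = 780 - √(20447 + (-6552 - 2020)) = 780 - √(20447 - 8572) = 780 - √11875 = 780 - 25*√19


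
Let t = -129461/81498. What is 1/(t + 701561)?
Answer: 81498/57175688917 ≈ 1.4254e-6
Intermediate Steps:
t = -129461/81498 (t = -129461*1/81498 = -129461/81498 ≈ -1.5885)
1/(t + 701561) = 1/(-129461/81498 + 701561) = 1/(57175688917/81498) = 81498/57175688917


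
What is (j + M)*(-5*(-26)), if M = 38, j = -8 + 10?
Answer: 5200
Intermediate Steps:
j = 2
(j + M)*(-5*(-26)) = (2 + 38)*(-5*(-26)) = 40*130 = 5200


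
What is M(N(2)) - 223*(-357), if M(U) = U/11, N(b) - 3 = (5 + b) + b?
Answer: 875733/11 ≈ 79612.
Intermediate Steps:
N(b) = 8 + 2*b (N(b) = 3 + ((5 + b) + b) = 3 + (5 + 2*b) = 8 + 2*b)
M(U) = U/11 (M(U) = U*(1/11) = U/11)
M(N(2)) - 223*(-357) = (8 + 2*2)/11 - 223*(-357) = (8 + 4)/11 + 79611 = (1/11)*12 + 79611 = 12/11 + 79611 = 875733/11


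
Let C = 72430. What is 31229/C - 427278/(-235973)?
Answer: 38316946357/17091524390 ≈ 2.2419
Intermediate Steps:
31229/C - 427278/(-235973) = 31229/72430 - 427278/(-235973) = 31229*(1/72430) - 427278*(-1/235973) = 31229/72430 + 427278/235973 = 38316946357/17091524390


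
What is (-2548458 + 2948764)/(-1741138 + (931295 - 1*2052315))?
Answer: -200153/1431079 ≈ -0.13986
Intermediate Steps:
(-2548458 + 2948764)/(-1741138 + (931295 - 1*2052315)) = 400306/(-1741138 + (931295 - 2052315)) = 400306/(-1741138 - 1121020) = 400306/(-2862158) = 400306*(-1/2862158) = -200153/1431079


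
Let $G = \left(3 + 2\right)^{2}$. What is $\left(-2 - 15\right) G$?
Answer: $-425$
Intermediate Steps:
$G = 25$ ($G = 5^{2} = 25$)
$\left(-2 - 15\right) G = \left(-2 - 15\right) 25 = \left(-17\right) 25 = -425$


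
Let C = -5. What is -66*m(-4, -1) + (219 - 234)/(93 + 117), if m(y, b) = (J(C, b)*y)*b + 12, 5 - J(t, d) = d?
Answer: -33265/14 ≈ -2376.1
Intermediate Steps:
J(t, d) = 5 - d
m(y, b) = 12 + b*y*(5 - b) (m(y, b) = ((5 - b)*y)*b + 12 = (y*(5 - b))*b + 12 = b*y*(5 - b) + 12 = 12 + b*y*(5 - b))
-66*m(-4, -1) + (219 - 234)/(93 + 117) = -66*(12 - 1*(-1)*(-4)*(-5 - 1)) + (219 - 234)/(93 + 117) = -66*(12 - 1*(-1)*(-4)*(-6)) - 15/210 = -66*(12 + 24) - 15*1/210 = -66*36 - 1/14 = -2376 - 1/14 = -33265/14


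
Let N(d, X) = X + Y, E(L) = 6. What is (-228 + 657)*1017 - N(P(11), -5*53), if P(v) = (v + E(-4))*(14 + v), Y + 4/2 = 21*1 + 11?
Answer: 436528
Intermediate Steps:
Y = 30 (Y = -2 + (21*1 + 11) = -2 + (21 + 11) = -2 + 32 = 30)
P(v) = (6 + v)*(14 + v) (P(v) = (v + 6)*(14 + v) = (6 + v)*(14 + v))
N(d, X) = 30 + X (N(d, X) = X + 30 = 30 + X)
(-228 + 657)*1017 - N(P(11), -5*53) = (-228 + 657)*1017 - (30 - 5*53) = 429*1017 - (30 - 265) = 436293 - 1*(-235) = 436293 + 235 = 436528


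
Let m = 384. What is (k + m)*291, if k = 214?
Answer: 174018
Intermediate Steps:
(k + m)*291 = (214 + 384)*291 = 598*291 = 174018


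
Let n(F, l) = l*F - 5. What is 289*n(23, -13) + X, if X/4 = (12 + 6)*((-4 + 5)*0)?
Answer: -87856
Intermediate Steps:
n(F, l) = -5 + F*l (n(F, l) = F*l - 5 = -5 + F*l)
X = 0 (X = 4*((12 + 6)*((-4 + 5)*0)) = 4*(18*(1*0)) = 4*(18*0) = 4*0 = 0)
289*n(23, -13) + X = 289*(-5 + 23*(-13)) + 0 = 289*(-5 - 299) + 0 = 289*(-304) + 0 = -87856 + 0 = -87856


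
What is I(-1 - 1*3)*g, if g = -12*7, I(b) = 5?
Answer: -420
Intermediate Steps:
g = -84
I(-1 - 1*3)*g = 5*(-84) = -420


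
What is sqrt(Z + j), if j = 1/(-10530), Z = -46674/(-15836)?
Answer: sqrt(15808776906455)/2316015 ≈ 1.7168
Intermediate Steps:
Z = 23337/7918 (Z = -46674*(-1/15836) = 23337/7918 ≈ 2.9473)
j = -1/10530 ≈ -9.4967e-5
sqrt(Z + j) = sqrt(23337/7918 - 1/10530) = sqrt(61432673/20844135) = sqrt(15808776906455)/2316015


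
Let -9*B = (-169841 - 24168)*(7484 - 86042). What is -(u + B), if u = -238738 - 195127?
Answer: 5081621269/3 ≈ 1.6939e+9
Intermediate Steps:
B = -5080319674/3 (B = -(-169841 - 24168)*(7484 - 86042)/9 = -(-194009)*(-78558)/9 = -⅑*15240959022 = -5080319674/3 ≈ -1.6934e+9)
u = -433865
-(u + B) = -(-433865 - 5080319674/3) = -1*(-5081621269/3) = 5081621269/3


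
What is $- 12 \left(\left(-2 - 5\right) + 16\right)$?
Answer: $-108$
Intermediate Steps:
$- 12 \left(\left(-2 - 5\right) + 16\right) = - 12 \left(-7 + 16\right) = \left(-12\right) 9 = -108$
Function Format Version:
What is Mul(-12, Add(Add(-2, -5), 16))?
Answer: -108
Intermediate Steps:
Mul(-12, Add(Add(-2, -5), 16)) = Mul(-12, Add(-7, 16)) = Mul(-12, 9) = -108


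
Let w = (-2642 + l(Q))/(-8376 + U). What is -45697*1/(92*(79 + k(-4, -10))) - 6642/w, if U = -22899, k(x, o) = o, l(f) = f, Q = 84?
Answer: -659388864163/8119092 ≈ -81215.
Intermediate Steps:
w = 2558/31275 (w = (-2642 + 84)/(-8376 - 22899) = -2558/(-31275) = -2558*(-1/31275) = 2558/31275 ≈ 0.081791)
-45697*1/(92*(79 + k(-4, -10))) - 6642/w = -45697*1/(92*(79 - 10)) - 6642/2558/31275 = -45697/(92*69) - 6642*31275/2558 = -45697/6348 - 103864275/1279 = -659388864163/8119092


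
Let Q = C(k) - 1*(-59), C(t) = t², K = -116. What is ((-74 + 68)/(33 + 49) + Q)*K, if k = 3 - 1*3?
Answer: -280256/41 ≈ -6835.5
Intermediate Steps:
k = 0 (k = 3 - 3 = 0)
Q = 59 (Q = 0² - 1*(-59) = 0 + 59 = 59)
((-74 + 68)/(33 + 49) + Q)*K = ((-74 + 68)/(33 + 49) + 59)*(-116) = (-6/82 + 59)*(-116) = (-6*1/82 + 59)*(-116) = (-3/41 + 59)*(-116) = (2416/41)*(-116) = -280256/41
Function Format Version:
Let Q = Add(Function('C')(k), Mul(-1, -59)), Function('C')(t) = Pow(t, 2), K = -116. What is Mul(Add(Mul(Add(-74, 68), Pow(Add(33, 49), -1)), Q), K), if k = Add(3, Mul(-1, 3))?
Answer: Rational(-280256, 41) ≈ -6835.5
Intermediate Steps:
k = 0 (k = Add(3, -3) = 0)
Q = 59 (Q = Add(Pow(0, 2), Mul(-1, -59)) = Add(0, 59) = 59)
Mul(Add(Mul(Add(-74, 68), Pow(Add(33, 49), -1)), Q), K) = Mul(Add(Mul(Add(-74, 68), Pow(Add(33, 49), -1)), 59), -116) = Mul(Add(Mul(-6, Pow(82, -1)), 59), -116) = Mul(Add(Mul(-6, Rational(1, 82)), 59), -116) = Mul(Add(Rational(-3, 41), 59), -116) = Mul(Rational(2416, 41), -116) = Rational(-280256, 41)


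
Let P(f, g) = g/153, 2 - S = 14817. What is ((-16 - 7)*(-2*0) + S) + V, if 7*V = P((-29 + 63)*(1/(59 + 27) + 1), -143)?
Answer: -15867008/1071 ≈ -14815.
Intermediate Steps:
S = -14815 (S = 2 - 1*14817 = 2 - 14817 = -14815)
P(f, g) = g/153 (P(f, g) = g*(1/153) = g/153)
V = -143/1071 (V = ((1/153)*(-143))/7 = (⅐)*(-143/153) = -143/1071 ≈ -0.13352)
((-16 - 7)*(-2*0) + S) + V = ((-16 - 7)*(-2*0) - 14815) - 143/1071 = (-23*0 - 14815) - 143/1071 = (0 - 14815) - 143/1071 = -14815 - 143/1071 = -15867008/1071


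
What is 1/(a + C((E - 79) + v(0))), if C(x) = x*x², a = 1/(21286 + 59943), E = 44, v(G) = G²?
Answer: -81229/3482693374 ≈ -2.3324e-5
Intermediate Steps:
a = 1/81229 ≈ 1.2311e-5
C(x) = x³
1/(a + C((E - 79) + v(0))) = 1/(1/81229 + ((44 - 79) + 0²)³) = 1/(1/81229 + (-35 + 0)³) = 1/(1/81229 + (-35)³) = 1/(1/81229 - 42875) = 1/(-3482693374/81229) = -81229/3482693374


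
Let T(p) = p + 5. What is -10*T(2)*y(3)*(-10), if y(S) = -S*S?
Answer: -6300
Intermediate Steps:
y(S) = -S²
T(p) = 5 + p
-10*T(2)*y(3)*(-10) = -10*(5 + 2)*(-1*3²)*(-10) = -70*(-1*9)*(-10) = -70*(-9)*(-10) = -10*(-63)*(-10) = 630*(-10) = -6300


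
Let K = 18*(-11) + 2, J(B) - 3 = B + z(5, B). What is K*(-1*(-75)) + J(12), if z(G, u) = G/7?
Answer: -102790/7 ≈ -14684.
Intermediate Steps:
z(G, u) = G/7 (z(G, u) = G*(⅐) = G/7)
J(B) = 26/7 + B (J(B) = 3 + (B + (⅐)*5) = 3 + (B + 5/7) = 3 + (5/7 + B) = 26/7 + B)
K = -196 (K = -198 + 2 = -196)
K*(-1*(-75)) + J(12) = -(-196)*(-75) + (26/7 + 12) = -196*75 + 110/7 = -14700 + 110/7 = -102790/7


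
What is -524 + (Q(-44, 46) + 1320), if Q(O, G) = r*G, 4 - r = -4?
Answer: 1164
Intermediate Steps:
r = 8 (r = 4 - 1*(-4) = 4 + 4 = 8)
Q(O, G) = 8*G
-524 + (Q(-44, 46) + 1320) = -524 + (8*46 + 1320) = -524 + (368 + 1320) = -524 + 1688 = 1164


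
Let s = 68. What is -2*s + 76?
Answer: -60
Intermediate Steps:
-2*s + 76 = -2*68 + 76 = -136 + 76 = -60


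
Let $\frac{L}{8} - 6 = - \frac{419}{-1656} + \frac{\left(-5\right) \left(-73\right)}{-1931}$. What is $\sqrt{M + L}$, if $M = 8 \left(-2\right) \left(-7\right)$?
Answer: $\frac{\sqrt{2849510055397}}{133239} \approx 12.669$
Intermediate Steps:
$L = \frac{19391065}{399717}$ ($L = 48 + 8 \left(- \frac{419}{-1656} + \frac{\left(-5\right) \left(-73\right)}{-1931}\right) = 48 + 8 \left(\left(-419\right) \left(- \frac{1}{1656}\right) + 365 \left(- \frac{1}{1931}\right)\right) = 48 + 8 \left(\frac{419}{1656} - \frac{365}{1931}\right) = 48 + 8 \cdot \frac{204649}{3197736} = 48 + \frac{204649}{399717} = \frac{19391065}{399717} \approx 48.512$)
$M = 112$ ($M = \left(-16\right) \left(-7\right) = 112$)
$\sqrt{M + L} = \sqrt{112 + \frac{19391065}{399717}} = \sqrt{\frac{64159369}{399717}} = \frac{\sqrt{2849510055397}}{133239}$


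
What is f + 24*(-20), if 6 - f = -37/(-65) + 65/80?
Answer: -494397/1040 ≈ -475.38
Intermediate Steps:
f = 4803/1040 (f = 6 - (-37/(-65) + 65/80) = 6 - (-37*(-1/65) + 65*(1/80)) = 6 - (37/65 + 13/16) = 6 - 1*1437/1040 = 6 - 1437/1040 = 4803/1040 ≈ 4.6183)
f + 24*(-20) = 4803/1040 + 24*(-20) = 4803/1040 - 480 = -494397/1040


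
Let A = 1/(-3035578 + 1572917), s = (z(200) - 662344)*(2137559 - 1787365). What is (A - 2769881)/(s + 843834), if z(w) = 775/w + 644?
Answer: 16205587653368/1355718066873675477 ≈ 1.1954e-5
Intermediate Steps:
z(w) = 644 + 775/w
s = -926888051193/4 (s = ((644 + 775/200) - 662344)*(2137559 - 1787365) = ((644 + 775*(1/200)) - 662344)*350194 = ((644 + 31/8) - 662344)*350194 = (5183/8 - 662344)*350194 = -5293569/8*350194 = -926888051193/4 ≈ -2.3172e+11)
A = -1/1462661 (A = 1/(-1462661) = -1/1462661 ≈ -6.8369e-7)
(A - 2769881)/(s + 843834) = (-1/1462661 - 2769881)/(-926888051193/4 + 843834) = -4051396913342/(1462661*(-926884675857/4)) = -4051396913342/1462661*(-4/926884675857) = 16205587653368/1355718066873675477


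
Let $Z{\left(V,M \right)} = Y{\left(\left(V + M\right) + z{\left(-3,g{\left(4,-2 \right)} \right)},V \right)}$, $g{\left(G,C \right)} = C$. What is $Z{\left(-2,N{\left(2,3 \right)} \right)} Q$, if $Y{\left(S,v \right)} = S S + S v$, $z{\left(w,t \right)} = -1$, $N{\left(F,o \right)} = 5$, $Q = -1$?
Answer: $0$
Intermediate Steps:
$Y{\left(S,v \right)} = S^{2} + S v$
$Z{\left(V,M \right)} = \left(-1 + M + V\right) \left(-1 + M + 2 V\right)$ ($Z{\left(V,M \right)} = \left(\left(V + M\right) - 1\right) \left(\left(\left(V + M\right) - 1\right) + V\right) = \left(\left(M + V\right) - 1\right) \left(\left(\left(M + V\right) - 1\right) + V\right) = \left(-1 + M + V\right) \left(\left(-1 + M + V\right) + V\right) = \left(-1 + M + V\right) \left(-1 + M + 2 V\right)$)
$Z{\left(-2,N{\left(2,3 \right)} \right)} Q = \left(-1 + 5 - 2\right) \left(-1 + 5 + 2 \left(-2\right)\right) \left(-1\right) = 2 \left(-1 + 5 - 4\right) \left(-1\right) = 2 \cdot 0 \left(-1\right) = 0 \left(-1\right) = 0$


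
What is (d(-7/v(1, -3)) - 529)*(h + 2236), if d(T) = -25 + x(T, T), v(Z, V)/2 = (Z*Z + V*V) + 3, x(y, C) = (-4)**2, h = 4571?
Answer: -3662166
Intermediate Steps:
x(y, C) = 16
v(Z, V) = 6 + 2*V**2 + 2*Z**2 (v(Z, V) = 2*((Z*Z + V*V) + 3) = 2*((Z**2 + V**2) + 3) = 2*((V**2 + Z**2) + 3) = 2*(3 + V**2 + Z**2) = 6 + 2*V**2 + 2*Z**2)
d(T) = -9 (d(T) = -25 + 16 = -9)
(d(-7/v(1, -3)) - 529)*(h + 2236) = (-9 - 529)*(4571 + 2236) = -538*6807 = -3662166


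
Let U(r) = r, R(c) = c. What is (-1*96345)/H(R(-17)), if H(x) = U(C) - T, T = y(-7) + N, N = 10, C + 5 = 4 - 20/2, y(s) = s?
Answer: 96345/14 ≈ 6881.8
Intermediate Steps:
C = -11 (C = -5 + (4 - 20/2) = -5 + (4 - 5*2) = -5 + (4 - 10) = -5 - 6 = -11)
T = 3 (T = -7 + 10 = 3)
H(x) = -14 (H(x) = -11 - 1*3 = -11 - 3 = -14)
(-1*96345)/H(R(-17)) = -1*96345/(-14) = -96345*(-1/14) = 96345/14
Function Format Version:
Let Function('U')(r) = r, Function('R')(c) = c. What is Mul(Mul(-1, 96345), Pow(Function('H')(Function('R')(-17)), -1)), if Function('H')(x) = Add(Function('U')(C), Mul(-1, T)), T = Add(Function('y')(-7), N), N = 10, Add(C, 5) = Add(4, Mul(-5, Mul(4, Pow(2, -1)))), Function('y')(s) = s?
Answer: Rational(96345, 14) ≈ 6881.8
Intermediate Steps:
C = -11 (C = Add(-5, Add(4, Mul(-5, Mul(4, Pow(2, -1))))) = Add(-5, Add(4, Mul(-5, Mul(4, Rational(1, 2))))) = Add(-5, Add(4, Mul(-5, 2))) = Add(-5, Add(4, -10)) = Add(-5, -6) = -11)
T = 3 (T = Add(-7, 10) = 3)
Function('H')(x) = -14 (Function('H')(x) = Add(-11, Mul(-1, 3)) = Add(-11, -3) = -14)
Mul(Mul(-1, 96345), Pow(Function('H')(Function('R')(-17)), -1)) = Mul(Mul(-1, 96345), Pow(-14, -1)) = Mul(-96345, Rational(-1, 14)) = Rational(96345, 14)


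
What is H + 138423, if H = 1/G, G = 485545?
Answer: 67210595536/485545 ≈ 1.3842e+5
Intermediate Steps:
H = 1/485545 ≈ 2.0595e-6
H + 138423 = 1/485545 + 138423 = 67210595536/485545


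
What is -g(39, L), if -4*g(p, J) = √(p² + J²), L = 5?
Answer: √1546/4 ≈ 9.8298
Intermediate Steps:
g(p, J) = -√(J² + p²)/4 (g(p, J) = -√(p² + J²)/4 = -√(J² + p²)/4)
-g(39, L) = -(-1)*√(5² + 39²)/4 = -(-1)*√(25 + 1521)/4 = -(-1)*√1546/4 = √1546/4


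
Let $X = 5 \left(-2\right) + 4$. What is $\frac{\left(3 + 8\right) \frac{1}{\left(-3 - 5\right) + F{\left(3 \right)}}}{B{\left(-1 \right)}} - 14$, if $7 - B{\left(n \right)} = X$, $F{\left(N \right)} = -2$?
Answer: $- \frac{1831}{130} \approx -14.085$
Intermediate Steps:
$X = -6$ ($X = -10 + 4 = -6$)
$B{\left(n \right)} = 13$ ($B{\left(n \right)} = 7 - -6 = 7 + 6 = 13$)
$\frac{\left(3 + 8\right) \frac{1}{\left(-3 - 5\right) + F{\left(3 \right)}}}{B{\left(-1 \right)}} - 14 = \frac{\left(3 + 8\right) \frac{1}{\left(-3 - 5\right) - 2}}{13} - 14 = \frac{11 \frac{1}{\left(-3 - 5\right) - 2}}{13} - 14 = \frac{11 \frac{1}{-8 - 2}}{13} - 14 = \frac{11 \frac{1}{-10}}{13} - 14 = \frac{11 \left(- \frac{1}{10}\right)}{13} - 14 = \frac{1}{13} \left(- \frac{11}{10}\right) - 14 = - \frac{11}{130} - 14 = - \frac{1831}{130}$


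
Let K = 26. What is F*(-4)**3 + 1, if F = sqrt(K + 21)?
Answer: 1 - 64*sqrt(47) ≈ -437.76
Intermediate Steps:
F = sqrt(47) (F = sqrt(26 + 21) = sqrt(47) ≈ 6.8557)
F*(-4)**3 + 1 = sqrt(47)*(-4)**3 + 1 = sqrt(47)*(-64) + 1 = -64*sqrt(47) + 1 = 1 - 64*sqrt(47)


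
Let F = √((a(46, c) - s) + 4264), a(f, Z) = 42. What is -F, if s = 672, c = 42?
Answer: -√3634 ≈ -60.283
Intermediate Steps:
F = √3634 (F = √((42 - 1*672) + 4264) = √((42 - 672) + 4264) = √(-630 + 4264) = √3634 ≈ 60.283)
-F = -√3634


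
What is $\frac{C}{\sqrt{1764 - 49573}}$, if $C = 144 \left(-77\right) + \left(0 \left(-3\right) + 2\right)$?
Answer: $\frac{11086 i \sqrt{47809}}{47809} \approx 50.701 i$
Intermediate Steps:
$C = -11086$ ($C = -11088 + \left(0 + 2\right) = -11088 + 2 = -11086$)
$\frac{C}{\sqrt{1764 - 49573}} = - \frac{11086}{\sqrt{1764 - 49573}} = - \frac{11086}{\sqrt{-47809}} = - \frac{11086}{i \sqrt{47809}} = - 11086 \left(- \frac{i \sqrt{47809}}{47809}\right) = \frac{11086 i \sqrt{47809}}{47809}$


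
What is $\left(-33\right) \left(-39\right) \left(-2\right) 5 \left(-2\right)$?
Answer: $25740$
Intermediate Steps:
$\left(-33\right) \left(-39\right) \left(-2\right) 5 \left(-2\right) = 1287 \left(\left(-10\right) \left(-2\right)\right) = 1287 \cdot 20 = 25740$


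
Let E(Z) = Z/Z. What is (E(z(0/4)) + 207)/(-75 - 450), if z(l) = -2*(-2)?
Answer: -208/525 ≈ -0.39619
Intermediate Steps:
z(l) = 4
E(Z) = 1
(E(z(0/4)) + 207)/(-75 - 450) = (1 + 207)/(-75 - 450) = 208/(-525) = 208*(-1/525) = -208/525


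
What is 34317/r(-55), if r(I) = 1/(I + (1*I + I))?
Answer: -5662305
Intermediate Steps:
r(I) = 1/(3*I) (r(I) = 1/(I + (I + I)) = 1/(I + 2*I) = 1/(3*I))
34317/r(-55) = 34317/(((⅓)/(-55))) = 34317/(((⅓)*(-1/55))) = 34317/(-1/165) = 34317*(-165) = -5662305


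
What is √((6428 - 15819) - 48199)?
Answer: I*√57590 ≈ 239.98*I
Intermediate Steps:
√((6428 - 15819) - 48199) = √(-9391 - 48199) = √(-57590) = I*√57590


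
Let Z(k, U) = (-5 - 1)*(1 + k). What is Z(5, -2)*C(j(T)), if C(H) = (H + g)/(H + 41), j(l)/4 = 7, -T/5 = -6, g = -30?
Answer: 24/23 ≈ 1.0435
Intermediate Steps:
T = 30 (T = -5*(-6) = 30)
j(l) = 28 (j(l) = 4*7 = 28)
Z(k, U) = -6 - 6*k (Z(k, U) = -6*(1 + k) = -6 - 6*k)
C(H) = (-30 + H)/(41 + H) (C(H) = (H - 30)/(H + 41) = (-30 + H)/(41 + H))
Z(5, -2)*C(j(T)) = (-6 - 6*5)*((-30 + 28)/(41 + 28)) = (-6 - 30)*(-2/69) = -12*(-2)/23 = -36*(-2/69) = 24/23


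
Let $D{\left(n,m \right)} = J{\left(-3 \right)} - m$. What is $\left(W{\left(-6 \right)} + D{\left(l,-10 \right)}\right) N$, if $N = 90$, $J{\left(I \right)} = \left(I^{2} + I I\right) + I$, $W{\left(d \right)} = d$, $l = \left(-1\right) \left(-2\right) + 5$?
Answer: $1710$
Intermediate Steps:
$l = 7$ ($l = 2 + 5 = 7$)
$J{\left(I \right)} = I + 2 I^{2}$ ($J{\left(I \right)} = \left(I^{2} + I^{2}\right) + I = 2 I^{2} + I = I + 2 I^{2}$)
$D{\left(n,m \right)} = 15 - m$ ($D{\left(n,m \right)} = - 3 \left(1 + 2 \left(-3\right)\right) - m = - 3 \left(1 - 6\right) - m = \left(-3\right) \left(-5\right) - m = 15 - m$)
$\left(W{\left(-6 \right)} + D{\left(l,-10 \right)}\right) N = \left(-6 + \left(15 - -10\right)\right) 90 = \left(-6 + \left(15 + 10\right)\right) 90 = \left(-6 + 25\right) 90 = 19 \cdot 90 = 1710$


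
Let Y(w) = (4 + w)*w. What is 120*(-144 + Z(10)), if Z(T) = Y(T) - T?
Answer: -1680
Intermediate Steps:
Y(w) = w*(4 + w)
Z(T) = -T + T*(4 + T) (Z(T) = T*(4 + T) - T = -T + T*(4 + T))
120*(-144 + Z(10)) = 120*(-144 + 10*(3 + 10)) = 120*(-144 + 10*13) = 120*(-144 + 130) = 120*(-14) = -1680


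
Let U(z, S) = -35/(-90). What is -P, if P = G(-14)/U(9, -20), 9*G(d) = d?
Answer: 4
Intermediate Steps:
U(z, S) = 7/18 (U(z, S) = -35*(-1/90) = 7/18)
G(d) = d/9
P = -4 (P = ((⅑)*(-14))/(7/18) = -14/9*18/7 = -4)
-P = -1*(-4) = 4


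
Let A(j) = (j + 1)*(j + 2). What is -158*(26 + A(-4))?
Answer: -5056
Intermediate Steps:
A(j) = (1 + j)*(2 + j)
-158*(26 + A(-4)) = -158*(26 + (2 + (-4)² + 3*(-4))) = -158*(26 + (2 + 16 - 12)) = -158*(26 + 6) = -158*32 = -5056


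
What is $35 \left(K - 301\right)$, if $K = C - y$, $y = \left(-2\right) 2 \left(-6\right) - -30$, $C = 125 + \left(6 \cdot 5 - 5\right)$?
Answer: $-7175$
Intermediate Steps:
$C = 150$ ($C = 125 + \left(30 - 5\right) = 125 + 25 = 150$)
$y = 54$ ($y = \left(-4\right) \left(-6\right) + 30 = 24 + 30 = 54$)
$K = 96$ ($K = 150 - 54 = 96$)
$35 \left(K - 301\right) = 35 \left(96 - 301\right) = 35 \left(-205\right) = -7175$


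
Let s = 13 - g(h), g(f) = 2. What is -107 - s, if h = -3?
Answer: -118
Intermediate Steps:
s = 11 (s = 13 - 1*2 = 13 - 2 = 11)
-107 - s = -107 - 1*11 = -107 - 11 = -118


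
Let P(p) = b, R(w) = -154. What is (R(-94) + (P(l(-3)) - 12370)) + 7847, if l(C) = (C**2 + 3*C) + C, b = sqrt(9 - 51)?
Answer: -4677 + I*sqrt(42) ≈ -4677.0 + 6.4807*I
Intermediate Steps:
b = I*sqrt(42) (b = sqrt(-42) = I*sqrt(42) ≈ 6.4807*I)
l(C) = C**2 + 4*C
P(p) = I*sqrt(42)
(R(-94) + (P(l(-3)) - 12370)) + 7847 = (-154 + (I*sqrt(42) - 12370)) + 7847 = (-154 + (-12370 + I*sqrt(42))) + 7847 = (-12524 + I*sqrt(42)) + 7847 = -4677 + I*sqrt(42)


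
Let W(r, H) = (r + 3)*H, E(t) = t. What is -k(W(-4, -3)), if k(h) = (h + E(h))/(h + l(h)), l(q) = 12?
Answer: -2/5 ≈ -0.40000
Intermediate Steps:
W(r, H) = H*(3 + r) (W(r, H) = (3 + r)*H = H*(3 + r))
k(h) = 2*h/(12 + h) (k(h) = (h + h)/(h + 12) = (2*h)/(12 + h) = 2*h/(12 + h))
-k(W(-4, -3)) = -2*(-3*(3 - 4))/(12 - 3*(3 - 4)) = -2*(-3*(-1))/(12 - 3*(-1)) = -2*3/(12 + 3) = -2*3/15 = -1*2/5 = -2/5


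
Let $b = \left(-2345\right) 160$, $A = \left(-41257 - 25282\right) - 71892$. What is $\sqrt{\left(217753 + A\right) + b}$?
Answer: $i \sqrt{295878} \approx 543.95 i$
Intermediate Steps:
$A = -138431$ ($A = -66539 - 71892 = -138431$)
$b = -375200$
$\sqrt{\left(217753 + A\right) + b} = \sqrt{\left(217753 - 138431\right) - 375200} = \sqrt{79322 - 375200} = \sqrt{-295878} = i \sqrt{295878}$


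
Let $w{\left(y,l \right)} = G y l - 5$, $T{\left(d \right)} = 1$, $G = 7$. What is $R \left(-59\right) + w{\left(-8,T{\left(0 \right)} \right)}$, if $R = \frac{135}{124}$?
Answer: $- \frac{15529}{124} \approx -125.23$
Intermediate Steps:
$R = \frac{135}{124}$ ($R = 135 \cdot \frac{1}{124} = \frac{135}{124} \approx 1.0887$)
$w{\left(y,l \right)} = -5 + 7 l y$ ($w{\left(y,l \right)} = 7 y l - 5 = 7 l y - 5 = -5 + 7 l y$)
$R \left(-59\right) + w{\left(-8,T{\left(0 \right)} \right)} = \frac{135}{124} \left(-59\right) + \left(-5 + 7 \cdot 1 \left(-8\right)\right) = - \frac{7965}{124} - 61 = - \frac{15529}{124}$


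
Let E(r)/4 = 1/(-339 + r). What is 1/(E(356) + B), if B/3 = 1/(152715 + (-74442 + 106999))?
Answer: 3149624/741139 ≈ 4.2497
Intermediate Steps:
B = 3/185272 (B = 3/(152715 + (-74442 + 106999)) = 3/(152715 + 32557) = 3/185272 ≈ 1.6192e-5)
E(r) = 4/(-339 + r)
1/(E(356) + B) = 1/(4/(-339 + 356) + 3/185272) = 1/(4/17 + 3/185272) = 1/(741139/3149624) = 3149624/741139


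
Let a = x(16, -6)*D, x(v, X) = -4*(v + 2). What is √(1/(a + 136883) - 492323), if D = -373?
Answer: 12*I*√91662542763801/163739 ≈ 701.66*I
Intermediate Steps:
x(v, X) = -8 - 4*v (x(v, X) = -4*(2 + v) = -8 - 4*v)
a = 26856 (a = (-8 - 4*16)*(-373) = (-8 - 64)*(-373) = -72*(-373) = 26856)
√(1/(a + 136883) - 492323) = √(1/(26856 + 136883) - 492323) = √(1/163739 - 492323) = √(-80612475696/163739) = 12*I*√91662542763801/163739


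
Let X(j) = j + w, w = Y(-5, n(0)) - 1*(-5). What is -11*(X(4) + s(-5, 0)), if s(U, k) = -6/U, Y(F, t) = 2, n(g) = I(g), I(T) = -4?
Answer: -671/5 ≈ -134.20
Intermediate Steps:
n(g) = -4
w = 7 (w = 2 - 1*(-5) = 2 + 5 = 7)
X(j) = 7 + j (X(j) = j + 7 = 7 + j)
-11*(X(4) + s(-5, 0)) = -11*((7 + 4) - 6/(-5)) = -11*(11 - 6*(-1/5)) = -11*(11 + 6/5) = -11*61/5 = -671/5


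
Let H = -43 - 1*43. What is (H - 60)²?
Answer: 21316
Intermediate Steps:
H = -86 (H = -43 - 43 = -86)
(H - 60)² = (-86 - 60)² = (-146)² = 21316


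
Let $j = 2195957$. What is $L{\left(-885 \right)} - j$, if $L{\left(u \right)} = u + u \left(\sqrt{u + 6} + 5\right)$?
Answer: $-2201267 - 885 i \sqrt{879} \approx -2.2013 \cdot 10^{6} - 26238.0 i$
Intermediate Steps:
$L{\left(u \right)} = u + u \left(5 + \sqrt{6 + u}\right)$ ($L{\left(u \right)} = u + u \left(\sqrt{6 + u} + 5\right) = u + u \left(5 + \sqrt{6 + u}\right)$)
$L{\left(-885 \right)} - j = - 885 \left(6 + \sqrt{6 - 885}\right) - 2195957 = - 885 \left(6 + \sqrt{-879}\right) - 2195957 = - 885 \left(6 + i \sqrt{879}\right) - 2195957 = \left(-5310 - 885 i \sqrt{879}\right) - 2195957 = -2201267 - 885 i \sqrt{879}$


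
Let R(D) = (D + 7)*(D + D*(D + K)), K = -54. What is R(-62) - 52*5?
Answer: -392410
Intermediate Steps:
R(D) = (7 + D)*(D + D*(-54 + D)) (R(D) = (D + 7)*(D + D*(D - 54)) = (7 + D)*(D + D*(-54 + D)))
R(-62) - 52*5 = -62*(-371 + (-62)**2 - 46*(-62)) - 52*5 = -62*(-371 + 3844 + 2852) - 260 = -62*6325 - 260 = -392150 - 260 = -392410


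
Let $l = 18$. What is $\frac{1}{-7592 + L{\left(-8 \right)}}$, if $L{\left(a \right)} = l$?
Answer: $- \frac{1}{7574} \approx -0.00013203$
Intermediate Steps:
$L{\left(a \right)} = 18$
$\frac{1}{-7592 + L{\left(-8 \right)}} = \frac{1}{-7592 + 18} = \frac{1}{-7574} = - \frac{1}{7574}$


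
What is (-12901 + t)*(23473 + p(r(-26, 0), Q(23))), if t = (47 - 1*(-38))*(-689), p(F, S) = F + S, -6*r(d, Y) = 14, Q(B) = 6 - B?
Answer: -1676139742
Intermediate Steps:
r(d, Y) = -7/3 (r(d, Y) = -⅙*14 = -7/3)
t = -58565 (t = (47 + 38)*(-689) = 85*(-689) = -58565)
(-12901 + t)*(23473 + p(r(-26, 0), Q(23))) = (-12901 - 58565)*(23473 + (-7/3 + (6 - 1*23))) = -71466*(23473 + (-7/3 + (6 - 23))) = -71466*(23473 + (-7/3 - 17)) = -71466*(23473 - 58/3) = -71466*70361/3 = -1676139742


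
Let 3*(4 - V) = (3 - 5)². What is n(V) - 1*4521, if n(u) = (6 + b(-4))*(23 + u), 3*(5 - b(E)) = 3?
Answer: -12793/3 ≈ -4264.3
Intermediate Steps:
b(E) = 4 (b(E) = 5 - ⅓*3 = 5 - 1 = 4)
V = 8/3 (V = 4 - (3 - 5)²/3 = 4 - ⅓*(-2)² = 4 - ⅓*4 = 4 - 4/3 = 8/3 ≈ 2.6667)
n(u) = 230 + 10*u (n(u) = (6 + 4)*(23 + u) = 10*(23 + u) = 230 + 10*u)
n(V) - 1*4521 = (230 + 10*(8/3)) - 1*4521 = (230 + 80/3) - 4521 = 770/3 - 4521 = -12793/3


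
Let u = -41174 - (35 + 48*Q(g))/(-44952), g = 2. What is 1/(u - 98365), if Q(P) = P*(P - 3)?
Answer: -44952/6272557189 ≈ -7.1665e-6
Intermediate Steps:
Q(P) = P*(-3 + P)
u = -1850853709/44952 (u = -41174 - (35 + 48*(2*(-3 + 2)))/(-44952) = -41174 - (35 + 48*(2*(-1)))*(-1)/44952 = -41174 - (35 + 48*(-2))*(-1)/44952 = -41174 - (35 - 96)*(-1)/44952 = -41174 - (-61)*(-1)/44952 = -41174 - 1*61/44952 = -41174 - 61/44952 = -1850853709/44952 ≈ -41174.)
1/(u - 98365) = 1/(-1850853709/44952 - 98365) = 1/(-6272557189/44952) = -44952/6272557189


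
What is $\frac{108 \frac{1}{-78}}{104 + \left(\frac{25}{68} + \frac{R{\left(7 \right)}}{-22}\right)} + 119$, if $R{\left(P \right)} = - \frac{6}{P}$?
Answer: $\frac{845608883}{7106749} \approx 118.99$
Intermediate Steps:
$\frac{108 \frac{1}{-78}}{104 + \left(\frac{25}{68} + \frac{R{\left(7 \right)}}{-22}\right)} + 119 = \frac{108 \frac{1}{-78}}{104 + \left(\frac{25}{68} + \frac{\left(-6\right) \frac{1}{7}}{-22}\right)} + 119 = \frac{108 \left(- \frac{1}{78}\right)}{104 + \left(25 \cdot \frac{1}{68} + \left(-6\right) \frac{1}{7} \left(- \frac{1}{22}\right)\right)} + 119 = - \frac{18}{13 \left(104 + \left(\frac{25}{68} - - \frac{3}{77}\right)\right)} + 119 = - \frac{18}{13 \left(104 + \left(\frac{25}{68} + \frac{3}{77}\right)\right)} + 119 = - \frac{18}{13 \left(104 + \frac{2129}{5236}\right)} + 119 = - \frac{18}{13 \cdot \frac{546673}{5236}} + 119 = \left(- \frac{18}{13}\right) \frac{5236}{546673} + 119 = - \frac{94248}{7106749} + 119 = \frac{845608883}{7106749}$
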